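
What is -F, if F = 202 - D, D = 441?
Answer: 239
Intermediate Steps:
F = -239 (F = 202 - 1*441 = 202 - 441 = -239)
-F = -1*(-239) = 239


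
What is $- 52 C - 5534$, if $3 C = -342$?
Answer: $394$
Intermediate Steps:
$C = -114$ ($C = \frac{1}{3} \left(-342\right) = -114$)
$- 52 C - 5534 = \left(-52\right) \left(-114\right) - 5534 = 5928 - 5534 = 394$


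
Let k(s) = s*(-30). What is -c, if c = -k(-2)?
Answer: 60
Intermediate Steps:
k(s) = -30*s
c = -60 (c = -(-30)*(-2) = -1*60 = -60)
-c = -1*(-60) = 60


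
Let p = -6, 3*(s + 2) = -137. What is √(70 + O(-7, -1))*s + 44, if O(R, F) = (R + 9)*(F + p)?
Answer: 44 - 286*√14/3 ≈ -312.70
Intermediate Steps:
s = -143/3 (s = -2 + (⅓)*(-137) = -2 - 137/3 = -143/3 ≈ -47.667)
O(R, F) = (-6 + F)*(9 + R) (O(R, F) = (R + 9)*(F - 6) = (9 + R)*(-6 + F) = (-6 + F)*(9 + R))
√(70 + O(-7, -1))*s + 44 = √(70 + (-54 - 6*(-7) + 9*(-1) - 1*(-7)))*(-143/3) + 44 = √(70 + (-54 + 42 - 9 + 7))*(-143/3) + 44 = √(70 - 14)*(-143/3) + 44 = √56*(-143/3) + 44 = (2*√14)*(-143/3) + 44 = -286*√14/3 + 44 = 44 - 286*√14/3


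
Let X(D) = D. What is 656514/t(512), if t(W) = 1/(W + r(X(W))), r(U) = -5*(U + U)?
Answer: -3025216512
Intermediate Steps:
r(U) = -10*U
t(W) = -1/(9*W) (t(W) = 1/(W - 10*W) = 1/(-9*W) = -1/(9*W))
656514/t(512) = 656514/((-1/9/512)) = 656514/((-1/9*1/512)) = 656514/(-1/4608) = 656514*(-4608) = -3025216512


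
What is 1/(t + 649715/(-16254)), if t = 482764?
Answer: 16254/7846196341 ≈ 2.0716e-6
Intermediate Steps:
1/(t + 649715/(-16254)) = 1/(482764 + 649715/(-16254)) = 1/(482764 + 649715*(-1/16254)) = 1/(482764 - 649715/16254) = 1/(7846196341/16254) = 16254/7846196341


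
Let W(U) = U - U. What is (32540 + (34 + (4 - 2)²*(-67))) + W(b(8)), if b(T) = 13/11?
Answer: 32306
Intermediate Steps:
b(T) = 13/11 (b(T) = 13*(1/11) = 13/11)
W(U) = 0
(32540 + (34 + (4 - 2)²*(-67))) + W(b(8)) = (32540 + (34 + (4 - 2)²*(-67))) + 0 = (32540 + (34 + 2²*(-67))) + 0 = (32540 + (34 + 4*(-67))) + 0 = (32540 + (34 - 268)) + 0 = (32540 - 234) + 0 = 32306 + 0 = 32306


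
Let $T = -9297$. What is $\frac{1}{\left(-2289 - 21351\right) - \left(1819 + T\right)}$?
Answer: $- \frac{1}{16162} \approx -6.1874 \cdot 10^{-5}$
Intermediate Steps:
$\frac{1}{\left(-2289 - 21351\right) - \left(1819 + T\right)} = \frac{1}{\left(-2289 - 21351\right) - -7478} = \frac{1}{-23640 + \left(-1819 + 9297\right)} = \frac{1}{-23640 + 7478} = \frac{1}{-16162} = - \frac{1}{16162}$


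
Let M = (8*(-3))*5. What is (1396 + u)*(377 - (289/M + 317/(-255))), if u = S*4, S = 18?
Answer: 94995381/170 ≈ 5.5880e+5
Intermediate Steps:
M = -120 (M = -24*5 = -120)
u = 72 (u = 18*4 = 72)
(1396 + u)*(377 - (289/M + 317/(-255))) = (1396 + 72)*(377 - (289/(-120) + 317/(-255))) = 1468*(377 - (289*(-1/120) + 317*(-1/255))) = 1468*(377 - (-289/120 - 317/255)) = 1468*(377 - 1*(-2483/680)) = 1468*(377 + 2483/680) = 1468*(258843/680) = 94995381/170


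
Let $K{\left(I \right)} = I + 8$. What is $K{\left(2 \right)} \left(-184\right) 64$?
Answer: $-117760$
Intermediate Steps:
$K{\left(I \right)} = 8 + I$
$K{\left(2 \right)} \left(-184\right) 64 = \left(8 + 2\right) \left(-184\right) 64 = 10 \left(-184\right) 64 = \left(-1840\right) 64 = -117760$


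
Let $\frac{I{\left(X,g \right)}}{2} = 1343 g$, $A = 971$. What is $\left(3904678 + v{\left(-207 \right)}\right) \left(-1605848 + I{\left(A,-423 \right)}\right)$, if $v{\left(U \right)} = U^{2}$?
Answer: $-10824221669702$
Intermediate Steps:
$I{\left(X,g \right)} = 2686 g$ ($I{\left(X,g \right)} = 2 \cdot 1343 g = 2686 g$)
$\left(3904678 + v{\left(-207 \right)}\right) \left(-1605848 + I{\left(A,-423 \right)}\right) = \left(3904678 + \left(-207\right)^{2}\right) \left(-1605848 + 2686 \left(-423\right)\right) = \left(3904678 + 42849\right) \left(-1605848 - 1136178\right) = 3947527 \left(-2742026\right) = -10824221669702$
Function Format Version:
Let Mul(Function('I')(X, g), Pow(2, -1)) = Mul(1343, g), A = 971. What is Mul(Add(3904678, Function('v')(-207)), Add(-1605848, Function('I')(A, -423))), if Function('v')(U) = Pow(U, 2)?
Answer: -10824221669702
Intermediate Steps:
Function('I')(X, g) = Mul(2686, g) (Function('I')(X, g) = Mul(2, Mul(1343, g)) = Mul(2686, g))
Mul(Add(3904678, Function('v')(-207)), Add(-1605848, Function('I')(A, -423))) = Mul(Add(3904678, Pow(-207, 2)), Add(-1605848, Mul(2686, -423))) = Mul(Add(3904678, 42849), Add(-1605848, -1136178)) = Mul(3947527, -2742026) = -10824221669702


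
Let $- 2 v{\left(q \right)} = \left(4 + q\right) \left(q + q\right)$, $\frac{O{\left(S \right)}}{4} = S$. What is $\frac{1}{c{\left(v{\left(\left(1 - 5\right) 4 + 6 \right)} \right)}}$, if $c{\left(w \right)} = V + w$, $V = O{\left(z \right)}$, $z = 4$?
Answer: $- \frac{1}{44} \approx -0.022727$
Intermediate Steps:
$O{\left(S \right)} = 4 S$
$V = 16$ ($V = 4 \cdot 4 = 16$)
$v{\left(q \right)} = - q \left(4 + q\right)$ ($v{\left(q \right)} = - \frac{\left(4 + q\right) \left(q + q\right)}{2} = - \frac{\left(4 + q\right) 2 q}{2} = - \frac{2 q \left(4 + q\right)}{2} = - q \left(4 + q\right)$)
$c{\left(w \right)} = 16 + w$
$\frac{1}{c{\left(v{\left(\left(1 - 5\right) 4 + 6 \right)} \right)}} = \frac{1}{16 - \left(\left(1 - 5\right) 4 + 6\right) \left(4 + \left(\left(1 - 5\right) 4 + 6\right)\right)} = \frac{1}{16 - \left(\left(-4\right) 4 + 6\right) \left(4 + \left(\left(-4\right) 4 + 6\right)\right)} = \frac{1}{16 - \left(-16 + 6\right) \left(4 + \left(-16 + 6\right)\right)} = \frac{1}{16 - - 10 \left(4 - 10\right)} = \frac{1}{16 - \left(-10\right) \left(-6\right)} = \frac{1}{16 - 60} = \frac{1}{-44} = - \frac{1}{44}$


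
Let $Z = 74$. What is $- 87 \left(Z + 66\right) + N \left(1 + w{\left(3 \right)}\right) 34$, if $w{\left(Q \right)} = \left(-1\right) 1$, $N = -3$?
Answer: $-12180$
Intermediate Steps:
$w{\left(Q \right)} = -1$
$- 87 \left(Z + 66\right) + N \left(1 + w{\left(3 \right)}\right) 34 = - 87 \left(74 + 66\right) + - 3 \left(1 - 1\right) 34 = \left(-87\right) 140 + \left(-3\right) 0 \cdot 34 = -12180 + 0 \cdot 34 = -12180 + 0 = -12180$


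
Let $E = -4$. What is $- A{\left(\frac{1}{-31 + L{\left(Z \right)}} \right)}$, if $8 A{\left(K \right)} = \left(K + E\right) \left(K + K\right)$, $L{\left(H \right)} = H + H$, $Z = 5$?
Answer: $- \frac{85}{1764} \approx -0.048186$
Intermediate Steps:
$L{\left(H \right)} = 2 H$
$A{\left(K \right)} = \frac{K \left(-4 + K\right)}{4}$ ($A{\left(K \right)} = \frac{\left(K - 4\right) \left(K + K\right)}{8} = \frac{\left(-4 + K\right) 2 K}{8} = \frac{2 K \left(-4 + K\right)}{8} = \frac{K \left(-4 + K\right)}{4}$)
$- A{\left(\frac{1}{-31 + L{\left(Z \right)}} \right)} = - \frac{-4 + \frac{1}{-31 + 2 \cdot 5}}{4 \left(-31 + 2 \cdot 5\right)} = - \frac{-4 + \frac{1}{-31 + 10}}{4 \left(-31 + 10\right)} = - \frac{-4 + \frac{1}{-21}}{4 \left(-21\right)} = - \frac{\left(-1\right) \left(-4 - \frac{1}{21}\right)}{4 \cdot 21} = - \frac{\left(-1\right) \left(-85\right)}{4 \cdot 21 \cdot 21} = \left(-1\right) \frac{85}{1764} = - \frac{85}{1764}$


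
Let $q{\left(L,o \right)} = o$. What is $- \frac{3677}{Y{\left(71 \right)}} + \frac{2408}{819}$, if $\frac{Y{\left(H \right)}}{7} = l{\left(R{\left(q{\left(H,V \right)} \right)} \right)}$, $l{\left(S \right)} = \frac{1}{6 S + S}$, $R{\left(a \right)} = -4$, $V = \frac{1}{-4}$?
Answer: $\frac{1721180}{117} \approx 14711.0$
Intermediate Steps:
$V = - \frac{1}{4} \approx -0.25$
$l{\left(S \right)} = \frac{1}{7 S}$
$Y{\left(H \right)} = - \frac{1}{4}$ ($Y{\left(H \right)} = 7 \frac{1}{7 \left(-4\right)} = 7 \cdot \frac{1}{7} \left(- \frac{1}{4}\right) = 7 \left(- \frac{1}{28}\right) = - \frac{1}{4}$)
$- \frac{3677}{Y{\left(71 \right)}} + \frac{2408}{819} = - \frac{3677}{- \frac{1}{4}} + \frac{2408}{819} = \left(-3677\right) \left(-4\right) + 2408 \cdot \frac{1}{819} = 14708 + \frac{344}{117} = \frac{1721180}{117}$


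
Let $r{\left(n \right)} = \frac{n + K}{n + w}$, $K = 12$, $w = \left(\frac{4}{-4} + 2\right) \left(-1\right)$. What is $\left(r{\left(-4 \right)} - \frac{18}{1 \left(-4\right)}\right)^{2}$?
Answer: $\frac{841}{100} \approx 8.41$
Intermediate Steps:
$w = -1$ ($w = \left(4 \left(- \frac{1}{4}\right) + 2\right) \left(-1\right) = \left(-1 + 2\right) \left(-1\right) = 1 \left(-1\right) = -1$)
$r{\left(n \right)} = \frac{12 + n}{-1 + n}$ ($r{\left(n \right)} = \frac{n + 12}{n - 1} = \frac{12 + n}{-1 + n}$)
$\left(r{\left(-4 \right)} - \frac{18}{1 \left(-4\right)}\right)^{2} = \left(\frac{12 - 4}{-1 - 4} - \frac{18}{1 \left(-4\right)}\right)^{2} = \left(\frac{1}{-5} \cdot 8 - \frac{18}{-4}\right)^{2} = \left(\left(- \frac{1}{5}\right) 8 - - \frac{9}{2}\right)^{2} = \left(- \frac{8}{5} + \frac{9}{2}\right)^{2} = \left(\frac{29}{10}\right)^{2} = \frac{841}{100}$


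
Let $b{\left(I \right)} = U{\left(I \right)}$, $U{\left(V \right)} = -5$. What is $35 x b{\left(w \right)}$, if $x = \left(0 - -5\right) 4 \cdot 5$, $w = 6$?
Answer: $-17500$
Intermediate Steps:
$b{\left(I \right)} = -5$
$x = 100$ ($x = \left(0 + 5\right) 4 \cdot 5 = 5 \cdot 4 \cdot 5 = 20 \cdot 5 = 100$)
$35 x b{\left(w \right)} = 35 \cdot 100 \left(-5\right) = 3500 \left(-5\right) = -17500$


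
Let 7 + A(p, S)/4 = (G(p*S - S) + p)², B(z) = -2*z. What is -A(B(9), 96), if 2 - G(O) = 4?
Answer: -1572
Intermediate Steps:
G(O) = -2 (G(O) = 2 - 1*4 = 2 - 4 = -2)
A(p, S) = -28 + 4*(-2 + p)²
-A(B(9), 96) = -(-28 + 4*(-2 - 2*9)²) = -(-28 + 4*(-2 - 18)²) = -(-28 + 4*(-20)²) = -(-28 + 4*400) = -(-28 + 1600) = -1*1572 = -1572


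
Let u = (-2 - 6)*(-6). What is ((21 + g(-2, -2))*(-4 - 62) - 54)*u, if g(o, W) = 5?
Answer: -84960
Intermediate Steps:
u = 48 (u = -8*(-6) = 48)
((21 + g(-2, -2))*(-4 - 62) - 54)*u = ((21 + 5)*(-4 - 62) - 54)*48 = (26*(-66) - 54)*48 = (-1716 - 54)*48 = -1770*48 = -84960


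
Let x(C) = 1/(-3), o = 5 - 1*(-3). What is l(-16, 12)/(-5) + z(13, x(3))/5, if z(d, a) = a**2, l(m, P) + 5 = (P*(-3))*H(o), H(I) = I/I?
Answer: 74/9 ≈ 8.2222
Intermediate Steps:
o = 8 (o = 5 + 3 = 8)
H(I) = 1
x(C) = -1/3
l(m, P) = -5 - 3*P (l(m, P) = -5 + (P*(-3))*1 = -5 - 3*P*1 = -5 - 3*P)
l(-16, 12)/(-5) + z(13, x(3))/5 = (-5 - 3*12)/(-5) + (-1/3)**2/5 = (-5 - 36)*(-1/5) + (1/9)*(1/5) = -41*(-1/5) + 1/45 = 41/5 + 1/45 = 74/9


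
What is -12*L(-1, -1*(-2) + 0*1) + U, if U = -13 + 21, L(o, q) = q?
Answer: -16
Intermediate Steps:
U = 8
-12*L(-1, -1*(-2) + 0*1) + U = -12*(-1*(-2) + 0*1) + 8 = -12*(2 + 0) + 8 = -12*2 + 8 = -24 + 8 = -16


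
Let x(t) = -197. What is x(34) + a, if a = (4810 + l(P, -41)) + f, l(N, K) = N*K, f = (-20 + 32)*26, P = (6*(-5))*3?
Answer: 8615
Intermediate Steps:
P = -90 (P = -30*3 = -90)
f = 312 (f = 12*26 = 312)
l(N, K) = K*N
a = 8812 (a = (4810 - 41*(-90)) + 312 = (4810 + 3690) + 312 = 8500 + 312 = 8812)
x(34) + a = -197 + 8812 = 8615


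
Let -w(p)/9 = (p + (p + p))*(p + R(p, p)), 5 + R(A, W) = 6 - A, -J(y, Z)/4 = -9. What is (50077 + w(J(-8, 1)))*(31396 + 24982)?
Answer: 2768441690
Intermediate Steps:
J(y, Z) = 36 (J(y, Z) = -4*(-9) = 36)
R(A, W) = 1 - A (R(A, W) = -5 + (6 - A) = 1 - A)
w(p) = -27*p (w(p) = -9*(p + (p + p))*(p + (1 - p)) = -9*(p + 2*p) = -9*3*p = -27*p)
(50077 + w(J(-8, 1)))*(31396 + 24982) = (50077 - 27*36)*(31396 + 24982) = (50077 - 972)*56378 = 49105*56378 = 2768441690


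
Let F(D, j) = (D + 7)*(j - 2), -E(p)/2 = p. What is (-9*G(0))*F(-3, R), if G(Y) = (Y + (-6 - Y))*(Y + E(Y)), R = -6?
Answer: 0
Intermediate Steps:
E(p) = -2*p
F(D, j) = (-2 + j)*(7 + D) (F(D, j) = (7 + D)*(-2 + j) = (-2 + j)*(7 + D))
G(Y) = 6*Y (G(Y) = (Y + (-6 - Y))*(Y - 2*Y) = -(-6)*Y = 6*Y)
(-9*G(0))*F(-3, R) = (-54*0)*(-14 - 2*(-3) + 7*(-6) - 3*(-6)) = (-9*0)*(-14 + 6 - 42 + 18) = 0*(-32) = 0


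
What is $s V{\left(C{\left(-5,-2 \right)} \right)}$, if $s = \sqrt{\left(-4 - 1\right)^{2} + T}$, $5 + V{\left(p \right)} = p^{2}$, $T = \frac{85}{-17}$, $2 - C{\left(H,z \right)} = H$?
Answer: $88 \sqrt{5} \approx 196.77$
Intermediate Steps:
$C{\left(H,z \right)} = 2 - H$
$T = -5$ ($T = 85 \left(- \frac{1}{17}\right) = -5$)
$V{\left(p \right)} = -5 + p^{2}$
$s = 2 \sqrt{5}$ ($s = \sqrt{\left(-4 - 1\right)^{2} - 5} = \sqrt{\left(-5\right)^{2} - 5} = \sqrt{25 - 5} = \sqrt{20} = 2 \sqrt{5} \approx 4.4721$)
$s V{\left(C{\left(-5,-2 \right)} \right)} = 2 \sqrt{5} \left(-5 + \left(2 - -5\right)^{2}\right) = 2 \sqrt{5} \left(-5 + \left(2 + 5\right)^{2}\right) = 2 \sqrt{5} \left(-5 + 7^{2}\right) = 2 \sqrt{5} \left(-5 + 49\right) = 2 \sqrt{5} \cdot 44 = 88 \sqrt{5}$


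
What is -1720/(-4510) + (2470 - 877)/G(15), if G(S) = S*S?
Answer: 84127/11275 ≈ 7.4614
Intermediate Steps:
G(S) = S²
-1720/(-4510) + (2470 - 877)/G(15) = -1720/(-4510) + (2470 - 877)/(15²) = -1720*(-1/4510) + 1593/225 = 172/451 + 1593*(1/225) = 172/451 + 177/25 = 84127/11275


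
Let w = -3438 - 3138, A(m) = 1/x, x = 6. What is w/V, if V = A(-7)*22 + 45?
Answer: -9864/73 ≈ -135.12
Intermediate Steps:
A(m) = 1/6
w = -6576
V = 146/3 (V = (1/6)*22 + 45 = 11/3 + 45 = 146/3 ≈ 48.667)
w/V = -6576/146/3 = -6576*3/146 = -9864/73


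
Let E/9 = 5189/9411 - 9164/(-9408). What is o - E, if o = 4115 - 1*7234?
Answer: -7704658681/2459408 ≈ -3132.7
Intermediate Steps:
E = 33765129/2459408 (E = 9*(5189/9411 - 9164/(-9408)) = 9*(5189*(1/9411) - 9164*(-1/9408)) = 9*(5189/9411 + 2291/2352) = 9*(3751681/2459408) = 33765129/2459408 ≈ 13.729)
o = -3119 (o = 4115 - 7234 = -3119)
o - E = -3119 - 1*33765129/2459408 = -3119 - 33765129/2459408 = -7704658681/2459408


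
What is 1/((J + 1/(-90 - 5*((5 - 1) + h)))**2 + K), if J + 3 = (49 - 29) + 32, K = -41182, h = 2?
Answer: -14400/558458159 ≈ -2.5785e-5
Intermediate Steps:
J = 49 (J = -3 + ((49 - 29) + 32) = -3 + (20 + 32) = -3 + 52 = 49)
1/((J + 1/(-90 - 5*((5 - 1) + h)))**2 + K) = 1/((49 + 1/(-90 - 5*((5 - 1) + 2)))**2 - 41182) = 1/((49 + 1/(-90 - 5*(4 + 2)))**2 - 41182) = 1/((49 + 1/(-90 - 5*6))**2 - 41182) = 1/((49 + 1/(-90 - 30))**2 - 41182) = 1/((49 + 1/(-120))**2 - 41182) = 1/((49 - 1/120)**2 - 41182) = 1/((5879/120)**2 - 41182) = 1/(34562641/14400 - 41182) = 1/(-558458159/14400) = -14400/558458159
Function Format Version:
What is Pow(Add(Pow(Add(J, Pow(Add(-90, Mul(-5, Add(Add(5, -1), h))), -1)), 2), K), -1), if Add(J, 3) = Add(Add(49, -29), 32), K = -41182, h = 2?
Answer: Rational(-14400, 558458159) ≈ -2.5785e-5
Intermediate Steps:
J = 49 (J = Add(-3, Add(Add(49, -29), 32)) = Add(-3, Add(20, 32)) = Add(-3, 52) = 49)
Pow(Add(Pow(Add(J, Pow(Add(-90, Mul(-5, Add(Add(5, -1), h))), -1)), 2), K), -1) = Pow(Add(Pow(Add(49, Pow(Add(-90, Mul(-5, Add(Add(5, -1), 2))), -1)), 2), -41182), -1) = Pow(Add(Pow(Add(49, Pow(Add(-90, Mul(-5, Add(4, 2))), -1)), 2), -41182), -1) = Pow(Add(Pow(Add(49, Pow(Add(-90, Mul(-5, 6)), -1)), 2), -41182), -1) = Pow(Add(Pow(Add(49, Pow(Add(-90, -30), -1)), 2), -41182), -1) = Pow(Add(Pow(Add(49, Pow(-120, -1)), 2), -41182), -1) = Pow(Add(Pow(Add(49, Rational(-1, 120)), 2), -41182), -1) = Pow(Add(Pow(Rational(5879, 120), 2), -41182), -1) = Pow(Add(Rational(34562641, 14400), -41182), -1) = Pow(Rational(-558458159, 14400), -1) = Rational(-14400, 558458159)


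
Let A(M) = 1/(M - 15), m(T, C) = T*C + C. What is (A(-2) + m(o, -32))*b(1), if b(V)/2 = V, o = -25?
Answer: 26110/17 ≈ 1535.9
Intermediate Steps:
b(V) = 2*V
m(T, C) = C + C*T (m(T, C) = C*T + C = C + C*T)
A(M) = 1/(-15 + M)
(A(-2) + m(o, -32))*b(1) = (1/(-15 - 2) - 32*(1 - 25))*(2*1) = (1/(-17) - 32*(-24))*2 = (-1/17 + 768)*2 = (13055/17)*2 = 26110/17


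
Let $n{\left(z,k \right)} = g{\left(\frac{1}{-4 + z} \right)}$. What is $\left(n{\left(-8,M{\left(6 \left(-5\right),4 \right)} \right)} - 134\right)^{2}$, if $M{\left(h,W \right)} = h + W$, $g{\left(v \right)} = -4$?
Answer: $19044$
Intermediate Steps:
$M{\left(h,W \right)} = W + h$
$n{\left(z,k \right)} = -4$
$\left(n{\left(-8,M{\left(6 \left(-5\right),4 \right)} \right)} - 134\right)^{2} = \left(-4 - 134\right)^{2} = \left(-138\right)^{2} = 19044$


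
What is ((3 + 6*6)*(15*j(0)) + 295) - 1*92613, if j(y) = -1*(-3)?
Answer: -90563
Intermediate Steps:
j(y) = 3
((3 + 6*6)*(15*j(0)) + 295) - 1*92613 = ((3 + 6*6)*(15*3) + 295) - 1*92613 = ((3 + 36)*45 + 295) - 92613 = (39*45 + 295) - 92613 = (1755 + 295) - 92613 = 2050 - 92613 = -90563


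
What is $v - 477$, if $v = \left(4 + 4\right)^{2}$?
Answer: $-413$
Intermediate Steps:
$v = 64$ ($v = 8^{2} = 64$)
$v - 477 = 64 - 477 = -413$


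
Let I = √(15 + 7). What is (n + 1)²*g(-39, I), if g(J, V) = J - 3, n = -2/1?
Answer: -42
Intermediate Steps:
n = -2 (n = -2*1 = -2)
I = √22 ≈ 4.6904
g(J, V) = -3 + J
(n + 1)²*g(-39, I) = (-2 + 1)²*(-3 - 39) = (-1)²*(-42) = 1*(-42) = -42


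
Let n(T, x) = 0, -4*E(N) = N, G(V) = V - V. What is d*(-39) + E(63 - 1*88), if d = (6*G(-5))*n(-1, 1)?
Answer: 25/4 ≈ 6.2500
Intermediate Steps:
G(V) = 0
E(N) = -N/4
d = 0 (d = (6*0)*0 = 0*0 = 0)
d*(-39) + E(63 - 1*88) = 0*(-39) - (63 - 1*88)/4 = 0 - (63 - 88)/4 = 0 - ¼*(-25) = 0 + 25/4 = 25/4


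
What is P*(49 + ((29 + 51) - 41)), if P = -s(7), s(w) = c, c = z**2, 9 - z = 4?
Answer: -2200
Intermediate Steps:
z = 5 (z = 9 - 1*4 = 9 - 4 = 5)
c = 25 (c = 5**2 = 25)
s(w) = 25
P = -25 (P = -1*25 = -25)
P*(49 + ((29 + 51) - 41)) = -25*(49 + ((29 + 51) - 41)) = -25*(49 + (80 - 41)) = -25*(49 + 39) = -25*88 = -2200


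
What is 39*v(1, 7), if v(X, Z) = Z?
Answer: 273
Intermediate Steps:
39*v(1, 7) = 39*7 = 273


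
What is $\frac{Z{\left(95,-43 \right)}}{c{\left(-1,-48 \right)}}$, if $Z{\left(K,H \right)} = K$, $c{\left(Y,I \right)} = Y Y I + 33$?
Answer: $- \frac{19}{3} \approx -6.3333$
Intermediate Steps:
$c{\left(Y,I \right)} = 33 + I Y^{2}$ ($c{\left(Y,I \right)} = Y^{2} I + 33 = I Y^{2} + 33 = 33 + I Y^{2}$)
$\frac{Z{\left(95,-43 \right)}}{c{\left(-1,-48 \right)}} = \frac{95}{33 - 48 \left(-1\right)^{2}} = \frac{95}{33 - 48} = \frac{95}{-15} = 95 \left(- \frac{1}{15}\right) = - \frac{19}{3}$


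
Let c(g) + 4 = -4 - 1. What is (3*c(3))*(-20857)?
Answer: 563139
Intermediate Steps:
c(g) = -9 (c(g) = -4 + (-4 - 1) = -4 - 5 = -9)
(3*c(3))*(-20857) = (3*(-9))*(-20857) = -27*(-20857) = 563139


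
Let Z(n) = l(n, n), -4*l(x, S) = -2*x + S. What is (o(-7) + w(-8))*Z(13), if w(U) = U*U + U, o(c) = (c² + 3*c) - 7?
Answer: 1001/4 ≈ 250.25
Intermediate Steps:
l(x, S) = x/2 - S/4 (l(x, S) = -(-2*x + S)/4 = -(S - 2*x)/4 = x/2 - S/4)
Z(n) = n/4 (Z(n) = n/2 - n/4 = n/4)
o(c) = -7 + c² + 3*c
w(U) = U + U² (w(U) = U² + U = U + U²)
(o(-7) + w(-8))*Z(13) = ((-7 + (-7)² + 3*(-7)) - 8*(1 - 8))*((¼)*13) = ((-7 + 49 - 21) - 8*(-7))*(13/4) = (21 + 56)*(13/4) = 77*(13/4) = 1001/4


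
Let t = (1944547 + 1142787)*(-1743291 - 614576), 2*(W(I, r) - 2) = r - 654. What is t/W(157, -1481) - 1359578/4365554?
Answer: 31779150559732283853/4651497787 ≈ 6.8320e+9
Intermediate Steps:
W(I, r) = -325 + r/2 (W(I, r) = 2 + (r - 654)/2 = 2 + (-654 + r)/2 = 2 + (-327 + r/2) = -325 + r/2)
t = -7279522956578 (t = 3087334*(-2357867) = -7279522956578)
t/W(157, -1481) - 1359578/4365554 = -7279522956578/(-325 + (½)*(-1481)) - 1359578/4365554 = -7279522956578/(-325 - 1481/2) - 1359578*1/4365554 = -7279522956578/(-2131/2) - 679789/2182777 = -7279522956578*(-2/2131) - 679789/2182777 = 14559045913156/2131 - 679789/2182777 = 31779150559732283853/4651497787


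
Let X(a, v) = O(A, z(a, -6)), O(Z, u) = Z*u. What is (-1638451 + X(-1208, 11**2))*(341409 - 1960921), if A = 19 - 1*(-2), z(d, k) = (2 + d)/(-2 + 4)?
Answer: 2673998936368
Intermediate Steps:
z(d, k) = 1 + d/2 (z(d, k) = (2 + d)/2 = (2 + d)*(1/2) = 1 + d/2)
A = 21 (A = 19 + 2 = 21)
X(a, v) = 21 + 21*a/2 (X(a, v) = 21*(1 + a/2) = 21 + 21*a/2)
(-1638451 + X(-1208, 11**2))*(341409 - 1960921) = (-1638451 + (21 + (21/2)*(-1208)))*(341409 - 1960921) = (-1638451 + (21 - 12684))*(-1619512) = (-1638451 - 12663)*(-1619512) = -1651114*(-1619512) = 2673998936368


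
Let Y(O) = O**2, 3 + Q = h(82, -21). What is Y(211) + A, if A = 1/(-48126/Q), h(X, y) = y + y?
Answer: 714205897/16042 ≈ 44521.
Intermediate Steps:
h(X, y) = 2*y
Q = -45 (Q = -3 + 2*(-21) = -3 - 42 = -45)
A = 15/16042 (A = 1/(-48126/(-45)) = 1/(-48126*(-1/45)) = 1/(16042/15) = 15/16042 ≈ 0.00093505)
Y(211) + A = 211**2 + 15/16042 = 44521 + 15/16042 = 714205897/16042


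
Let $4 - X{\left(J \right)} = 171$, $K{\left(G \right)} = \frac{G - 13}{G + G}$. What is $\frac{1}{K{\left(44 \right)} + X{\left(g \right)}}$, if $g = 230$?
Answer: $- \frac{88}{14665} \approx -0.0060007$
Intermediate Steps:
$K{\left(G \right)} = \frac{-13 + G}{2 G}$
$X{\left(J \right)} = -167$ ($X{\left(J \right)} = 4 - 171 = -167$)
$\frac{1}{K{\left(44 \right)} + X{\left(g \right)}} = \frac{1}{\frac{-13 + 44}{2 \cdot 44} - 167} = \frac{1}{\frac{1}{2} \cdot \frac{1}{44} \cdot 31 - 167} = \frac{1}{\frac{31}{88} - 167} = \frac{1}{- \frac{14665}{88}} = - \frac{88}{14665}$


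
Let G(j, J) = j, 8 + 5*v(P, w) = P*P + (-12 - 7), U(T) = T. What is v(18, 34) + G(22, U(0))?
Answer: 407/5 ≈ 81.400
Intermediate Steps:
v(P, w) = -27/5 + P²/5 (v(P, w) = -8/5 + (P*P + (-12 - 7))/5 = -8/5 + (P² - 19)/5 = -8/5 + (-19 + P²)/5 = -8/5 + (-19/5 + P²/5) = -27/5 + P²/5)
v(18, 34) + G(22, U(0)) = (-27/5 + (⅕)*18²) + 22 = (-27/5 + (⅕)*324) + 22 = (-27/5 + 324/5) + 22 = 297/5 + 22 = 407/5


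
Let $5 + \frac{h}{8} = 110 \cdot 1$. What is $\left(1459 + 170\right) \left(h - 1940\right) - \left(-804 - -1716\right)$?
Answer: $-1792812$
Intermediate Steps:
$h = 840$ ($h = -40 + 8 \cdot 110 \cdot 1 = -40 + 8 \cdot 110 = -40 + 880 = 840$)
$\left(1459 + 170\right) \left(h - 1940\right) - \left(-804 - -1716\right) = \left(1459 + 170\right) \left(840 - 1940\right) - \left(-804 - -1716\right) = 1629 \left(-1100\right) - \left(-804 + 1716\right) = -1791900 - 912 = -1792812$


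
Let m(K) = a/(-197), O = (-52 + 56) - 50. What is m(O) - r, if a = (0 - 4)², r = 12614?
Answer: -2484974/197 ≈ -12614.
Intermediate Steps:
O = -46 (O = 4 - 50 = -46)
a = 16 (a = (-4)² = 16)
m(K) = -16/197 (m(K) = 16/(-197) = 16*(-1/197) = -16/197)
m(O) - r = -16/197 - 1*12614 = -16/197 - 12614 = -2484974/197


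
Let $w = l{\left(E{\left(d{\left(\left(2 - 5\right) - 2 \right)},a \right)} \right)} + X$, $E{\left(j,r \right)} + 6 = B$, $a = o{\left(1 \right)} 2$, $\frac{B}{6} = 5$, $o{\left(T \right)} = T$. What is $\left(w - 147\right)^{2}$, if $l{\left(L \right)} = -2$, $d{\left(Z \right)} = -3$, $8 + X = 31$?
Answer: $15876$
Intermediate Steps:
$X = 23$ ($X = -8 + 31 = 23$)
$B = 30$ ($B = 6 \cdot 5 = 30$)
$a = 2$ ($a = 1 \cdot 2 = 2$)
$E{\left(j,r \right)} = 24$ ($E{\left(j,r \right)} = -6 + 30 = 24$)
$w = 21$ ($w = -2 + 23 = 21$)
$\left(w - 147\right)^{2} = \left(21 - 147\right)^{2} = \left(-126\right)^{2} = 15876$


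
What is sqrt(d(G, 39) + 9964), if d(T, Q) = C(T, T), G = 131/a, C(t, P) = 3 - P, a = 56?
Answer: sqrt(7812294)/28 ≈ 99.823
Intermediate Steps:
G = 131/56 ≈ 2.3393
d(T, Q) = 3 - T
sqrt(d(G, 39) + 9964) = sqrt((3 - 1*131/56) + 9964) = sqrt((3 - 131/56) + 9964) = sqrt(37/56 + 9964) = sqrt(558021/56) = sqrt(7812294)/28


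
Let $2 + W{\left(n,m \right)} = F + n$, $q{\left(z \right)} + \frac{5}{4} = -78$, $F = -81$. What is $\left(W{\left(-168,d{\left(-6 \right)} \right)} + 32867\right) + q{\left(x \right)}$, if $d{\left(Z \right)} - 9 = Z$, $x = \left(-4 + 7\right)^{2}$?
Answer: $\frac{130147}{4} \approx 32537.0$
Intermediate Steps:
$x = 9$ ($x = 3^{2} = 9$)
$d{\left(Z \right)} = 9 + Z$
$q{\left(z \right)} = - \frac{317}{4}$ ($q{\left(z \right)} = - \frac{5}{4} - 78 = - \frac{317}{4}$)
$W{\left(n,m \right)} = -83 + n$ ($W{\left(n,m \right)} = -2 + \left(-81 + n\right) = -83 + n$)
$\left(W{\left(-168,d{\left(-6 \right)} \right)} + 32867\right) + q{\left(x \right)} = \left(\left(-83 - 168\right) + 32867\right) - \frac{317}{4} = \left(-251 + 32867\right) - \frac{317}{4} = 32616 - \frac{317}{4} = \frac{130147}{4}$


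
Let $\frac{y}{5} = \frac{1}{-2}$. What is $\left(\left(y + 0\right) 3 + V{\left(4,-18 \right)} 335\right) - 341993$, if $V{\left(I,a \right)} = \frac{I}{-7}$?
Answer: $- \frac{4790687}{14} \approx -3.4219 \cdot 10^{5}$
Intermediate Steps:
$y = - \frac{5}{2}$ ($y = \frac{5}{-2} = 5 \left(- \frac{1}{2}\right) = - \frac{5}{2} \approx -2.5$)
$V{\left(I,a \right)} = - \frac{I}{7}$ ($V{\left(I,a \right)} = I \left(- \frac{1}{7}\right) = - \frac{I}{7}$)
$\left(\left(y + 0\right) 3 + V{\left(4,-18 \right)} 335\right) - 341993 = \left(\left(- \frac{5}{2} + 0\right) 3 + \left(- \frac{1}{7}\right) 4 \cdot 335\right) - 341993 = \left(\left(- \frac{5}{2}\right) 3 - \frac{1340}{7}\right) - 341993 = \left(- \frac{15}{2} - \frac{1340}{7}\right) - 341993 = - \frac{2785}{14} - 341993 = - \frac{4790687}{14}$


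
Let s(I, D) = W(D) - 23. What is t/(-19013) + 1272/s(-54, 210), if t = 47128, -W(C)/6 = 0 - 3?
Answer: -24420176/95065 ≈ -256.88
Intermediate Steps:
W(C) = 18 (W(C) = -6*(0 - 3) = -6*(-3) = 18)
s(I, D) = -5 (s(I, D) = 18 - 23 = -5)
t/(-19013) + 1272/s(-54, 210) = 47128/(-19013) + 1272/(-5) = 47128*(-1/19013) + 1272*(-⅕) = -47128/19013 - 1272/5 = -24420176/95065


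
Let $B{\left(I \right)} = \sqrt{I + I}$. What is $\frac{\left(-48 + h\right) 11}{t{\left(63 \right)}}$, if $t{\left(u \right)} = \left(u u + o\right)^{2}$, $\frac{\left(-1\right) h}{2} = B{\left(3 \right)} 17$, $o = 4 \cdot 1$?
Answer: $- \frac{528}{15784729} - \frac{374 \sqrt{6}}{15784729} \approx -9.1488 \cdot 10^{-5}$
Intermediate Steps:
$B{\left(I \right)} = \sqrt{2} \sqrt{I}$ ($B{\left(I \right)} = \sqrt{2 I} = \sqrt{2} \sqrt{I}$)
$o = 4$
$h = - 34 \sqrt{6}$ ($h = - 2 \sqrt{2} \sqrt{3} \cdot 17 = - 2 \sqrt{6} \cdot 17 = - 2 \cdot 17 \sqrt{6} = - 34 \sqrt{6} \approx -83.283$)
$t{\left(u \right)} = \left(4 + u^{2}\right)^{2}$ ($t{\left(u \right)} = \left(u u + 4\right)^{2} = \left(u^{2} + 4\right)^{2} = \left(4 + u^{2}\right)^{2}$)
$\frac{\left(-48 + h\right) 11}{t{\left(63 \right)}} = \frac{\left(-48 - 34 \sqrt{6}\right) 11}{\left(4 + 63^{2}\right)^{2}} = \frac{-528 - 374 \sqrt{6}}{\left(4 + 3969\right)^{2}} = \frac{-528 - 374 \sqrt{6}}{3973^{2}} = \frac{-528 - 374 \sqrt{6}}{15784729} = \left(-528 - 374 \sqrt{6}\right) \frac{1}{15784729} = - \frac{528}{15784729} - \frac{374 \sqrt{6}}{15784729}$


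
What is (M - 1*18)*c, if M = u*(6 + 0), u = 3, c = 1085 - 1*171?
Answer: 0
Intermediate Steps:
c = 914 (c = 1085 - 171 = 914)
M = 18 (M = 3*(6 + 0) = 3*6 = 18)
(M - 1*18)*c = (18 - 1*18)*914 = (18 - 18)*914 = 0*914 = 0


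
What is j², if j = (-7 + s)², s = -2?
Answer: 6561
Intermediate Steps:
j = 81 (j = (-7 - 2)² = (-9)² = 81)
j² = 81² = 6561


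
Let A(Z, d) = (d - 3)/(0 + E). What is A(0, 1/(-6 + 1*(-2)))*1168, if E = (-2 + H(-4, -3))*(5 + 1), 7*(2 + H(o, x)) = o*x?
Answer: 12775/48 ≈ 266.15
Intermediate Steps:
H(o, x) = -2 + o*x/7 (H(o, x) = -2 + (o*x)/7 = -2 + o*x/7)
E = -96/7 (E = (-2 + (-2 + (⅐)*(-4)*(-3)))*(5 + 1) = (-2 + (-2 + 12/7))*6 = (-2 - 2/7)*6 = -16/7*6 = -96/7 ≈ -13.714)
A(Z, d) = 7/32 - 7*d/96 (A(Z, d) = (d - 3)/(0 - 96/7) = (-3 + d)/(-96/7) = (-3 + d)*(-7/96) = 7/32 - 7*d/96)
A(0, 1/(-6 + 1*(-2)))*1168 = (7/32 - 7/(96*(-6 + 1*(-2))))*1168 = (7/32 - 7/(96*(-6 - 2)))*1168 = (7/32 - 7/96/(-8))*1168 = (7/32 - 7/96*(-⅛))*1168 = (7/32 + 7/768)*1168 = (175/768)*1168 = 12775/48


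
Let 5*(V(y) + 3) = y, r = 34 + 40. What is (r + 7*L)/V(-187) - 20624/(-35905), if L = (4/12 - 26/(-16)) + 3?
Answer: -368395573/174067440 ≈ -2.1164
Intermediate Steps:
r = 74
L = 119/24 (L = (4*(1/12) - 26*(-1/16)) + 3 = (⅓ + 13/8) + 3 = 47/24 + 3 = 119/24 ≈ 4.9583)
V(y) = -3 + y/5
(r + 7*L)/V(-187) - 20624/(-35905) = (74 + 7*(119/24))/(-3 + (⅕)*(-187)) - 20624/(-35905) = (74 + 833/24)/(-3 - 187/5) - 20624*(-1/35905) = 2609/(24*(-202/5)) + 20624/35905 = (2609/24)*(-5/202) + 20624/35905 = -13045/4848 + 20624/35905 = -368395573/174067440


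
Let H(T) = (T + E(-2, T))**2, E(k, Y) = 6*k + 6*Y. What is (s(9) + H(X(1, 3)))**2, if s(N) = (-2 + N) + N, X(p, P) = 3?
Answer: 9409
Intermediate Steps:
E(k, Y) = 6*Y + 6*k
H(T) = (-12 + 7*T)**2 (H(T) = (T + (6*T + 6*(-2)))**2 = (T + (6*T - 12))**2 = (T + (-12 + 6*T))**2 = (-12 + 7*T)**2)
s(N) = -2 + 2*N
(s(9) + H(X(1, 3)))**2 = ((-2 + 2*9) + (-12 + 7*3)**2)**2 = ((-2 + 18) + (-12 + 21)**2)**2 = (16 + 9**2)**2 = (16 + 81)**2 = 97**2 = 9409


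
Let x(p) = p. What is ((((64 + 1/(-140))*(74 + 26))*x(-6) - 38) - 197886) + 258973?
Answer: 158573/7 ≈ 22653.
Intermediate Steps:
((((64 + 1/(-140))*(74 + 26))*x(-6) - 38) - 197886) + 258973 = ((((64 + 1/(-140))*(74 + 26))*(-6) - 38) - 197886) + 258973 = ((((64 - 1/140)*100)*(-6) - 38) - 197886) + 258973 = ((((8959/140)*100)*(-6) - 38) - 197886) + 258973 = (((44795/7)*(-6) - 38) - 197886) + 258973 = ((-268770/7 - 38) - 197886) + 258973 = (-269036/7 - 197886) + 258973 = -1654238/7 + 258973 = 158573/7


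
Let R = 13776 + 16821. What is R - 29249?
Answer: 1348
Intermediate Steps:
R = 30597
R - 29249 = 30597 - 29249 = 1348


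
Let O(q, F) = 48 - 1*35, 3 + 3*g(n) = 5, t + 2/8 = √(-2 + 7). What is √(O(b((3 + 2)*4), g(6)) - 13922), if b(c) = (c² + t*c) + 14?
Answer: I*√13909 ≈ 117.94*I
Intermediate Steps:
t = -¼ + √5 (t = -¼ + √(-2 + 7) = -¼ + √5 ≈ 1.9861)
g(n) = ⅔ (g(n) = -1 + (⅓)*5 = -1 + 5/3 = ⅔)
b(c) = 14 + c² + c*(-¼ + √5) (b(c) = (c² + (-¼ + √5)*c) + 14 = (c² + c*(-¼ + √5)) + 14 = 14 + c² + c*(-¼ + √5))
O(q, F) = 13 (O(q, F) = 48 - 35 = 13)
√(O(b((3 + 2)*4), g(6)) - 13922) = √(13 - 13922) = √(-13909) = I*√13909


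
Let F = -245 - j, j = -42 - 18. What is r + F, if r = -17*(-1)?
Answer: -168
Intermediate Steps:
j = -60
r = 17
F = -185 (F = -245 - 1*(-60) = -245 + 60 = -185)
r + F = 17 - 185 = -168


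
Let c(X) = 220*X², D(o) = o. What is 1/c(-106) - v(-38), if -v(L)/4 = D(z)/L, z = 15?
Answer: -74157581/46966480 ≈ -1.5789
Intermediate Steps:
v(L) = -60/L
1/c(-106) - v(-38) = 1/(220*(-106)²) - (-60)/(-38) = 1/(220*11236) - (-60)*(-1)/38 = 1/2471920 - 1*30/19 = 1/2471920 - 30/19 = -74157581/46966480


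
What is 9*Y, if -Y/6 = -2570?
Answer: 138780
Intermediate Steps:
Y = 15420 (Y = -6*(-2570) = 15420)
9*Y = 9*15420 = 138780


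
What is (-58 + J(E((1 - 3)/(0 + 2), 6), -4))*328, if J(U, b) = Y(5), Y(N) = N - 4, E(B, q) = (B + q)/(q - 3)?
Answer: -18696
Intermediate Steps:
E(B, q) = (B + q)/(-3 + q)
Y(N) = -4 + N
J(U, b) = 1 (J(U, b) = -4 + 5 = 1)
(-58 + J(E((1 - 3)/(0 + 2), 6), -4))*328 = (-58 + 1)*328 = -57*328 = -18696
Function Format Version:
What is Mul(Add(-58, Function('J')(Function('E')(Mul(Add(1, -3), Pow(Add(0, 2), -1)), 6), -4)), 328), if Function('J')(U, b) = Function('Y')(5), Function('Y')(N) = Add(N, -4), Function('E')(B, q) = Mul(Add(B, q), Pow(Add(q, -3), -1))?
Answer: -18696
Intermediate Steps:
Function('E')(B, q) = Mul(Pow(Add(-3, q), -1), Add(B, q)) (Function('E')(B, q) = Mul(Add(B, q), Pow(Add(-3, q), -1)) = Mul(Pow(Add(-3, q), -1), Add(B, q)))
Function('Y')(N) = Add(-4, N)
Function('J')(U, b) = 1 (Function('J')(U, b) = Add(-4, 5) = 1)
Mul(Add(-58, Function('J')(Function('E')(Mul(Add(1, -3), Pow(Add(0, 2), -1)), 6), -4)), 328) = Mul(Add(-58, 1), 328) = Mul(-57, 328) = -18696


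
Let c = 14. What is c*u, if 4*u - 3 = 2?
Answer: 35/2 ≈ 17.500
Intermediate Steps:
u = 5/4 (u = 3/4 + (1/4)*2 = 3/4 + 1/2 = 5/4 ≈ 1.2500)
c*u = 14*(5/4) = 35/2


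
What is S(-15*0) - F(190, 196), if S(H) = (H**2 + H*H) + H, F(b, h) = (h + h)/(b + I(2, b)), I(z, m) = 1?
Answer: -392/191 ≈ -2.0524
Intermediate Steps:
F(b, h) = 2*h/(1 + b) (F(b, h) = (h + h)/(b + 1) = (2*h)/(1 + b) = 2*h/(1 + b))
S(H) = H + 2*H**2 (S(H) = (H**2 + H**2) + H = 2*H**2 + H = H + 2*H**2)
S(-15*0) - F(190, 196) = (-15*0)*(1 + 2*(-15*0)) - 2*196/(1 + 190) = 0*(1 + 2*0) - 2*196/191 = 0*(1 + 0) - 2*196/191 = 0*1 - 1*392/191 = 0 - 392/191 = -392/191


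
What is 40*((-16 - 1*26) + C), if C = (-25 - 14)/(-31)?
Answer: -50520/31 ≈ -1629.7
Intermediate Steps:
C = 39/31 (C = -39*(-1/31) = 39/31 ≈ 1.2581)
40*((-16 - 1*26) + C) = 40*((-16 - 1*26) + 39/31) = 40*((-16 - 26) + 39/31) = 40*(-42 + 39/31) = 40*(-1263/31) = -50520/31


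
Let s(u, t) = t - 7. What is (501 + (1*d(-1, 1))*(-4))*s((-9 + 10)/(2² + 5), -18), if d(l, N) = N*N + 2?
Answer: -12225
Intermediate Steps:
d(l, N) = 2 + N² (d(l, N) = N² + 2 = 2 + N²)
s(u, t) = -7 + t
(501 + (1*d(-1, 1))*(-4))*s((-9 + 10)/(2² + 5), -18) = (501 + (1*(2 + 1²))*(-4))*(-7 - 18) = (501 + (1*(2 + 1))*(-4))*(-25) = (501 + (1*3)*(-4))*(-25) = (501 + 3*(-4))*(-25) = (501 - 12)*(-25) = 489*(-25) = -12225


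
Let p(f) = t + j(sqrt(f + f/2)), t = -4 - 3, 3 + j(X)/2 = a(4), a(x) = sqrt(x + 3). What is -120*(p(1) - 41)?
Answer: 6480 - 240*sqrt(7) ≈ 5845.0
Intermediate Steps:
a(x) = sqrt(3 + x)
j(X) = -6 + 2*sqrt(7) (j(X) = -6 + 2*sqrt(3 + 4) = -6 + 2*sqrt(7))
t = -7
p(f) = -13 + 2*sqrt(7) (p(f) = -7 + (-6 + 2*sqrt(7)) = -13 + 2*sqrt(7))
-120*(p(1) - 41) = -120*((-13 + 2*sqrt(7)) - 41) = -120*(-54 + 2*sqrt(7)) = 6480 - 240*sqrt(7)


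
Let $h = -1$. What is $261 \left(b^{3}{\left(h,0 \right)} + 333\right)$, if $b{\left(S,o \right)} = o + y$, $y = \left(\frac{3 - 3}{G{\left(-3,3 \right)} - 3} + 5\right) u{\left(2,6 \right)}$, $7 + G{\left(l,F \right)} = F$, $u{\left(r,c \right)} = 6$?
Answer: $7133913$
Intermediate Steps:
$G{\left(l,F \right)} = -7 + F$
$y = 30$ ($y = \left(\frac{3 - 3}{\left(-7 + 3\right) - 3} + 5\right) 6 = \left(\frac{0}{-4 - 3} + 5\right) 6 = \left(\frac{0}{-7} + 5\right) 6 = \left(0 \left(- \frac{1}{7}\right) + 5\right) 6 = \left(0 + 5\right) 6 = 5 \cdot 6 = 30$)
$b{\left(S,o \right)} = 30 + o$ ($b{\left(S,o \right)} = o + 30 = 30 + o$)
$261 \left(b^{3}{\left(h,0 \right)} + 333\right) = 261 \left(\left(30 + 0\right)^{3} + 333\right) = 261 \left(30^{3} + 333\right) = 261 \left(27000 + 333\right) = 261 \cdot 27333 = 7133913$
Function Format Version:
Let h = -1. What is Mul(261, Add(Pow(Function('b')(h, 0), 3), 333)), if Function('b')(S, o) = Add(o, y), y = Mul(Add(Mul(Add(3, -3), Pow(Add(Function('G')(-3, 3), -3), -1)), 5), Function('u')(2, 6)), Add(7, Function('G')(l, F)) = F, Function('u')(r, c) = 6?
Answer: 7133913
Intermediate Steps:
Function('G')(l, F) = Add(-7, F)
y = 30 (y = Mul(Add(Mul(Add(3, -3), Pow(Add(Add(-7, 3), -3), -1)), 5), 6) = Mul(Add(Mul(0, Pow(Add(-4, -3), -1)), 5), 6) = Mul(Add(Mul(0, Pow(-7, -1)), 5), 6) = Mul(Add(Mul(0, Rational(-1, 7)), 5), 6) = Mul(Add(0, 5), 6) = Mul(5, 6) = 30)
Function('b')(S, o) = Add(30, o) (Function('b')(S, o) = Add(o, 30) = Add(30, o))
Mul(261, Add(Pow(Function('b')(h, 0), 3), 333)) = Mul(261, Add(Pow(Add(30, 0), 3), 333)) = Mul(261, Add(Pow(30, 3), 333)) = Mul(261, Add(27000, 333)) = Mul(261, 27333) = 7133913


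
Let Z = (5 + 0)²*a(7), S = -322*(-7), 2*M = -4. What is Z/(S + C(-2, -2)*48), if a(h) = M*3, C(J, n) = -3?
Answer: -15/211 ≈ -0.071090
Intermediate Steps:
M = -2 (M = (½)*(-4) = -2)
S = 2254
a(h) = -6 (a(h) = -2*3 = -6)
Z = -150 (Z = (5 + 0)²*(-6) = 5²*(-6) = 25*(-6) = -150)
Z/(S + C(-2, -2)*48) = -150/(2254 - 3*48) = -150/(2254 - 144) = -150/2110 = -150*1/2110 = -15/211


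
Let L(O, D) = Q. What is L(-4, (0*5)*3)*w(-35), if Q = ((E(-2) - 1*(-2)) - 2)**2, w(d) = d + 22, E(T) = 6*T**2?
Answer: -7488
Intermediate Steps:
w(d) = 22 + d
Q = 576 (Q = ((6*(-2)**2 - 1*(-2)) - 2)**2 = ((6*4 + 2) - 2)**2 = ((24 + 2) - 2)**2 = (26 - 2)**2 = 24**2 = 576)
L(O, D) = 576
L(-4, (0*5)*3)*w(-35) = 576*(22 - 35) = 576*(-13) = -7488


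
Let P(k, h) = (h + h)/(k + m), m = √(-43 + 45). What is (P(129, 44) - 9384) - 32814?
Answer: -702121170/16639 - 88*√2/16639 ≈ -42197.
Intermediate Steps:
m = √2 ≈ 1.4142
P(k, h) = 2*h/(k + √2) (P(k, h) = (h + h)/(k + √2) = (2*h)/(k + √2) = 2*h/(k + √2))
(P(129, 44) - 9384) - 32814 = (2*44/(129 + √2) - 9384) - 32814 = (88/(129 + √2) - 9384) - 32814 = (-9384 + 88/(129 + √2)) - 32814 = -42198 + 88/(129 + √2)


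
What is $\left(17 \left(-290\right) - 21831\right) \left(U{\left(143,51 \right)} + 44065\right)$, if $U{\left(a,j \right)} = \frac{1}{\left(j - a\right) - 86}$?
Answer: $- \frac{209901750009}{178} \approx -1.1792 \cdot 10^{9}$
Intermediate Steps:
$U{\left(a,j \right)} = \frac{1}{-86 + j - a}$
$\left(17 \left(-290\right) - 21831\right) \left(U{\left(143,51 \right)} + 44065\right) = \left(17 \left(-290\right) - 21831\right) \left(- \frac{1}{86 + 143 - 51} + 44065\right) = \left(-4930 - 21831\right) \left(- \frac{1}{86 + 143 - 51} + 44065\right) = - 26761 \left(- \frac{1}{178} + 44065\right) = \left(-26761\right) \frac{7843569}{178} = - \frac{209901750009}{178}$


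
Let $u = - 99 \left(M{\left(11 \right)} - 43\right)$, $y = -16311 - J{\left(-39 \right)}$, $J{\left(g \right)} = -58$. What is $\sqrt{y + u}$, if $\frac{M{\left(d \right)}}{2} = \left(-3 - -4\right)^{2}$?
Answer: $i \sqrt{12194} \approx 110.43 i$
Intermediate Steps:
$y = -16253$ ($y = -16311 - -58 = -16311 + 58 = -16253$)
$M{\left(d \right)} = 2$ ($M{\left(d \right)} = 2 \left(-3 - -4\right)^{2} = 2 \left(-3 + 4\right)^{2} = 2 \cdot 1^{2} = 2 \cdot 1 = 2$)
$u = 4059$ ($u = - 99 \left(2 - 43\right) = \left(-99\right) \left(-41\right) = 4059$)
$\sqrt{y + u} = \sqrt{-16253 + 4059} = \sqrt{-12194} = i \sqrt{12194}$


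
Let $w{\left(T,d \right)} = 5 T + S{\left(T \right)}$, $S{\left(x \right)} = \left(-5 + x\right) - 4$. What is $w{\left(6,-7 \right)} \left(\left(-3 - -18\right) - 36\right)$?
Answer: $-567$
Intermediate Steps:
$S{\left(x \right)} = -9 + x$
$w{\left(T,d \right)} = -9 + 6 T$ ($w{\left(T,d \right)} = 5 T + \left(-9 + T\right) = -9 + 6 T$)
$w{\left(6,-7 \right)} \left(\left(-3 - -18\right) - 36\right) = \left(-9 + 6 \cdot 6\right) \left(\left(-3 - -18\right) - 36\right) = \left(-9 + 36\right) \left(\left(-3 + 18\right) - 36\right) = 27 \left(15 - 36\right) = 27 \left(-21\right) = -567$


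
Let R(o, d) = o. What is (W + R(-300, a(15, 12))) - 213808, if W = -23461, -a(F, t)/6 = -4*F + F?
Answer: -237569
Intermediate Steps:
a(F, t) = 18*F (a(F, t) = -6*(-4*F + F) = -(-18)*F = 18*F)
(W + R(-300, a(15, 12))) - 213808 = (-23461 - 300) - 213808 = -23761 - 213808 = -237569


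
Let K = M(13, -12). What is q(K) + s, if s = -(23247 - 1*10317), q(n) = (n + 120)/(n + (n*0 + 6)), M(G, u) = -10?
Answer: -25915/2 ≈ -12958.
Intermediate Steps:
K = -10
q(n) = (120 + n)/(6 + n) (q(n) = (120 + n)/(n + (0 + 6)) = (120 + n)/(n + 6) = (120 + n)/(6 + n))
s = -12930 (s = -(23247 - 10317) = -1*12930 = -12930)
q(K) + s = (120 - 10)/(6 - 10) - 12930 = 110/(-4) - 12930 = -¼*110 - 12930 = -55/2 - 12930 = -25915/2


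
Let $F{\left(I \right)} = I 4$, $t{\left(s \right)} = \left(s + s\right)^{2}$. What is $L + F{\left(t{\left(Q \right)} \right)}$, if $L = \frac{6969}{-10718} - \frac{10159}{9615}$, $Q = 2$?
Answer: $\frac{279110321}{4480590} \approx 62.293$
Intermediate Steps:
$t{\left(s \right)} = 4 s^{2}$ ($t{\left(s \right)} = \left(2 s\right)^{2} = 4 s^{2}$)
$F{\left(I \right)} = 4 I$
$L = - \frac{7647439}{4480590}$ ($L = 6969 \left(- \frac{1}{10718}\right) - \frac{10159}{9615} = - \frac{303}{466} - \frac{10159}{9615} = - \frac{7647439}{4480590} \approx -1.7068$)
$L + F{\left(t{\left(Q \right)} \right)} = - \frac{7647439}{4480590} + 4 \cdot 4 \cdot 2^{2} = - \frac{7647439}{4480590} + 4 \cdot 4 \cdot 4 = - \frac{7647439}{4480590} + 4 \cdot 16 = - \frac{7647439}{4480590} + 64 = \frac{279110321}{4480590}$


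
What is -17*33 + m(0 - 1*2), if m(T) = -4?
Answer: -565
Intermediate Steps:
-17*33 + m(0 - 1*2) = -17*33 - 4 = -561 - 4 = -565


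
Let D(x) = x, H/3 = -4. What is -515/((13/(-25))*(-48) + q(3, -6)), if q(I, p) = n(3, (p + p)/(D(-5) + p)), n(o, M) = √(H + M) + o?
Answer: -32998625/1816537 + 643750*I*√330/5449611 ≈ -18.166 + 2.1459*I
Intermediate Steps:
H = -12 (H = 3*(-4) = -12)
n(o, M) = o + √(-12 + M) (n(o, M) = √(-12 + M) + o = o + √(-12 + M))
q(I, p) = 3 + √(-12 + 2*p/(-5 + p)) (q(I, p) = 3 + √(-12 + (p + p)/(-5 + p)) = 3 + √(-12 + (2*p)/(-5 + p)) = 3 + √(-12 + 2*p/(-5 + p)))
-515/((13/(-25))*(-48) + q(3, -6)) = -515/((13/(-25))*(-48) + (3 + √10*√((6 - 1*(-6))/(-5 - 6)))) = -515/((13*(-1/25))*(-48) + (3 + √10*√((6 + 6)/(-11)))) = -515/(-13/25*(-48) + (3 + √10*√(-1/11*12))) = -515/(624/25 + (3 + √10*√(-12/11))) = -515/(624/25 + (3 + √10*(2*I*√33/11))) = -515/(624/25 + (3 + 2*I*√330/11)) = -515/(699/25 + 2*I*√330/11)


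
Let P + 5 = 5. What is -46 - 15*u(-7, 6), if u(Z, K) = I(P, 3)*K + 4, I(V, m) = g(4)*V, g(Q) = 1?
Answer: -106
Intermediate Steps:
P = 0 (P = -5 + 5 = 0)
I(V, m) = V (I(V, m) = 1*V = V)
u(Z, K) = 4 (u(Z, K) = 0*K + 4 = 0 + 4 = 4)
-46 - 15*u(-7, 6) = -46 - 15*4 = -46 - 60 = -106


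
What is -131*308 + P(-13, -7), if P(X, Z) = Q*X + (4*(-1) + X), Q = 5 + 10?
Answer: -40560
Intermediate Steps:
Q = 15
P(X, Z) = -4 + 16*X (P(X, Z) = 15*X + (4*(-1) + X) = 15*X + (-4 + X) = -4 + 16*X)
-131*308 + P(-13, -7) = -131*308 + (-4 + 16*(-13)) = -40348 + (-4 - 208) = -40348 - 212 = -40560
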